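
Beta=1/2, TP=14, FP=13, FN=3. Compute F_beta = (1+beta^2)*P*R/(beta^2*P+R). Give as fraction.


P = TP/(TP+FP) = 14/27 = 14/27
R = TP/(TP+FN) = 14/17 = 14/17
beta^2 = 1/2^2 = 1/4
(1 + beta^2) = 5/4
Numerator = (1+beta^2)*P*R = 245/459
Denominator = beta^2*P + R = 7/54 + 14/17 = 875/918
F_beta = 14/25

14/25


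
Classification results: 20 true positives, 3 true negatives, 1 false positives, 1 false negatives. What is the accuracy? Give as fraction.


Accuracy = (TP + TN) / (TP + TN + FP + FN)
TP + TN = 20 + 3 = 23
Total = 20 + 3 + 1 + 1 = 25
Accuracy = 23 / 25 = 23/25

23/25


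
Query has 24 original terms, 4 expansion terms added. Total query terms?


Original terms: 24
Expansion terms: 4
Total = 24 + 4 = 28

28


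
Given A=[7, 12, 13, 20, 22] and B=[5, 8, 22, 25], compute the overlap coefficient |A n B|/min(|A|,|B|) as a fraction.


A intersect B = [22]
|A intersect B| = 1
min(|A|, |B|) = min(5, 4) = 4
Overlap = 1 / 4 = 1/4

1/4


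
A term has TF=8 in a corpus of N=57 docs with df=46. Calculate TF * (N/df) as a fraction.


TF * (N/df)
= 8 * (57/46)
= 8 * 57/46
= 228/23

228/23


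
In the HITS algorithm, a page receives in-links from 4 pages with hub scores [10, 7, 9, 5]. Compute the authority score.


Authority = sum of hub scores of in-linkers
In-link 1: hub score = 10
In-link 2: hub score = 7
In-link 3: hub score = 9
In-link 4: hub score = 5
Authority = 10 + 7 + 9 + 5 = 31

31


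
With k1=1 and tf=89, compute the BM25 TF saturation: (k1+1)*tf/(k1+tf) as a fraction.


BM25 TF component = (k1+1)*tf / (k1+tf)
k1 = 1, tf = 89
Numerator = (1+1)*89 = 178
Denominator = 1 + 89 = 90
= 178/90 = 89/45

89/45


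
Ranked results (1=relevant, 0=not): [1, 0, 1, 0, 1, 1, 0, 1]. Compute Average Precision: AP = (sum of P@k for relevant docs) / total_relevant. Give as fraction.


Computing P@k for each relevant position:
Position 1: relevant, P@1 = 1/1 = 1
Position 2: not relevant
Position 3: relevant, P@3 = 2/3 = 2/3
Position 4: not relevant
Position 5: relevant, P@5 = 3/5 = 3/5
Position 6: relevant, P@6 = 4/6 = 2/3
Position 7: not relevant
Position 8: relevant, P@8 = 5/8 = 5/8
Sum of P@k = 1 + 2/3 + 3/5 + 2/3 + 5/8 = 427/120
AP = 427/120 / 5 = 427/600

427/600


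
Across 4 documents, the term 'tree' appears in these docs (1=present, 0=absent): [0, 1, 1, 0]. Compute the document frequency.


Checking each document for 'tree':
Doc 1: absent
Doc 2: present
Doc 3: present
Doc 4: absent
df = sum of presences = 0 + 1 + 1 + 0 = 2

2


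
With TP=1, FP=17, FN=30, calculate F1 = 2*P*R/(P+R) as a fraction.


F1 = 2 * P * R / (P + R)
P = TP/(TP+FP) = 1/18 = 1/18
R = TP/(TP+FN) = 1/31 = 1/31
2 * P * R = 2 * 1/18 * 1/31 = 1/279
P + R = 1/18 + 1/31 = 49/558
F1 = 1/279 / 49/558 = 2/49

2/49


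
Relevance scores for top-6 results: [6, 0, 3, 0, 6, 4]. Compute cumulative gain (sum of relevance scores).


Cumulative Gain = sum of relevance scores
Position 1: rel=6, running sum=6
Position 2: rel=0, running sum=6
Position 3: rel=3, running sum=9
Position 4: rel=0, running sum=9
Position 5: rel=6, running sum=15
Position 6: rel=4, running sum=19
CG = 19

19


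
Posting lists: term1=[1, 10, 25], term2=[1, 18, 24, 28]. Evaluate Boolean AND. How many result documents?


Boolean AND: find intersection of posting lists
term1 docs: [1, 10, 25]
term2 docs: [1, 18, 24, 28]
Intersection: [1]
|intersection| = 1

1


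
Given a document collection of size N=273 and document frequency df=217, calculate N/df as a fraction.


IDF ratio = N / df
= 273 / 217
= 39/31

39/31


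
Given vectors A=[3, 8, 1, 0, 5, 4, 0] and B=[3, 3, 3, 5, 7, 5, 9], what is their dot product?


Dot product = sum of element-wise products
A[0]*B[0] = 3*3 = 9
A[1]*B[1] = 8*3 = 24
A[2]*B[2] = 1*3 = 3
A[3]*B[3] = 0*5 = 0
A[4]*B[4] = 5*7 = 35
A[5]*B[5] = 4*5 = 20
A[6]*B[6] = 0*9 = 0
Sum = 9 + 24 + 3 + 0 + 35 + 20 + 0 = 91

91


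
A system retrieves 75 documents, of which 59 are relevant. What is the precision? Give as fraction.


Precision = relevant_retrieved / total_retrieved
= 59 / 75
= 59 / (59 + 16)
= 59/75

59/75


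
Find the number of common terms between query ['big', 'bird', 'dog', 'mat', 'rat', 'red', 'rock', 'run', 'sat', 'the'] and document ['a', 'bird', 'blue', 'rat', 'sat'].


Query terms: ['big', 'bird', 'dog', 'mat', 'rat', 'red', 'rock', 'run', 'sat', 'the']
Document terms: ['a', 'bird', 'blue', 'rat', 'sat']
Common terms: ['bird', 'rat', 'sat']
Overlap count = 3

3


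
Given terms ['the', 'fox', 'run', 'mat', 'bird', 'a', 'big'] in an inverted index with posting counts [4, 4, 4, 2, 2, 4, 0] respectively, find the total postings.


Summing posting list sizes:
'the': 4 postings
'fox': 4 postings
'run': 4 postings
'mat': 2 postings
'bird': 2 postings
'a': 4 postings
'big': 0 postings
Total = 4 + 4 + 4 + 2 + 2 + 4 + 0 = 20

20


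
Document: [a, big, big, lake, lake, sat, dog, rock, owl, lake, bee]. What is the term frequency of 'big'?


Document has 11 words
Scanning for 'big':
Found at positions: [1, 2]
Count = 2

2


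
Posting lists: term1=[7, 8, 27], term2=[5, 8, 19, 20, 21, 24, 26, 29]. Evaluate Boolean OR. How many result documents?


Boolean OR: find union of posting lists
term1 docs: [7, 8, 27]
term2 docs: [5, 8, 19, 20, 21, 24, 26, 29]
Union: [5, 7, 8, 19, 20, 21, 24, 26, 27, 29]
|union| = 10

10


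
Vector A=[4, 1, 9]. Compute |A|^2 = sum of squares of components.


|A|^2 = sum of squared components
A[0]^2 = 4^2 = 16
A[1]^2 = 1^2 = 1
A[2]^2 = 9^2 = 81
Sum = 16 + 1 + 81 = 98

98


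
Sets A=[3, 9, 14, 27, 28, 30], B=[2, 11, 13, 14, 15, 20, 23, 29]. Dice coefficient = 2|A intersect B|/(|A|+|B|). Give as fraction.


A intersect B = [14]
|A intersect B| = 1
|A| = 6, |B| = 8
Dice = 2*1 / (6+8)
= 2 / 14 = 1/7

1/7


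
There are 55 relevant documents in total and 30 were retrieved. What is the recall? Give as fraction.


Recall = retrieved_relevant / total_relevant
= 30 / 55
= 30 / (30 + 25)
= 6/11

6/11


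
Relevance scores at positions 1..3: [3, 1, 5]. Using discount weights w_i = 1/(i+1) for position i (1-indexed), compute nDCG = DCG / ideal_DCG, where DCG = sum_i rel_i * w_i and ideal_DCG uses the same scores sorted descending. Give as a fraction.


Position discount weights w_i = 1/(i+1) for i=1..3:
Weights = [1/2, 1/3, 1/4]
Actual relevance: [3, 1, 5]
DCG = 3/2 + 1/3 + 5/4 = 37/12
Ideal relevance (sorted desc): [5, 3, 1]
Ideal DCG = 5/2 + 3/3 + 1/4 = 15/4
nDCG = DCG / ideal_DCG = 37/12 / 15/4 = 37/45

37/45


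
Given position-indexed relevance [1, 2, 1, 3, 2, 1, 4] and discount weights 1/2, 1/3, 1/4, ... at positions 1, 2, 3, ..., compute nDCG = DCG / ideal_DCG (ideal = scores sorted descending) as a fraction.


Position discount weights w_i = 1/(i+1) for i=1..7:
Weights = [1/2, 1/3, 1/4, 1/5, 1/6, 1/7, 1/8]
Actual relevance: [1, 2, 1, 3, 2, 1, 4]
DCG = 1/2 + 2/3 + 1/4 + 3/5 + 2/6 + 1/7 + 4/8 = 419/140
Ideal relevance (sorted desc): [4, 3, 2, 2, 1, 1, 1]
Ideal DCG = 4/2 + 3/3 + 2/4 + 2/5 + 1/6 + 1/7 + 1/8 = 3641/840
nDCG = DCG / ideal_DCG = 419/140 / 3641/840 = 2514/3641

2514/3641


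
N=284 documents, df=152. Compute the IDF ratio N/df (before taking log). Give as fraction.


IDF ratio = N / df
= 284 / 152
= 71/38

71/38


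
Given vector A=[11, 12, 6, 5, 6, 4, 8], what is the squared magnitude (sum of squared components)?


|A|^2 = sum of squared components
A[0]^2 = 11^2 = 121
A[1]^2 = 12^2 = 144
A[2]^2 = 6^2 = 36
A[3]^2 = 5^2 = 25
A[4]^2 = 6^2 = 36
A[5]^2 = 4^2 = 16
A[6]^2 = 8^2 = 64
Sum = 121 + 144 + 36 + 25 + 36 + 16 + 64 = 442

442


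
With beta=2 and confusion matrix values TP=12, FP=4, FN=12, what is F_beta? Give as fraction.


P = TP/(TP+FP) = 12/16 = 3/4
R = TP/(TP+FN) = 12/24 = 1/2
beta^2 = 2^2 = 4
(1 + beta^2) = 5
Numerator = (1+beta^2)*P*R = 15/8
Denominator = beta^2*P + R = 3 + 1/2 = 7/2
F_beta = 15/28

15/28


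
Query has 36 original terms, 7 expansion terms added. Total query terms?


Original terms: 36
Expansion terms: 7
Total = 36 + 7 = 43

43


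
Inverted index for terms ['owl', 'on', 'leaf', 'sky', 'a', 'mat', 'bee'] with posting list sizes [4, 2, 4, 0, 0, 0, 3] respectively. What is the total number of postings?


Summing posting list sizes:
'owl': 4 postings
'on': 2 postings
'leaf': 4 postings
'sky': 0 postings
'a': 0 postings
'mat': 0 postings
'bee': 3 postings
Total = 4 + 2 + 4 + 0 + 0 + 0 + 3 = 13

13


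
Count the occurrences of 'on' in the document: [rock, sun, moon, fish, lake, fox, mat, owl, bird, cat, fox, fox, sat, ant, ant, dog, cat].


Document has 17 words
Scanning for 'on':
Term not found in document
Count = 0

0


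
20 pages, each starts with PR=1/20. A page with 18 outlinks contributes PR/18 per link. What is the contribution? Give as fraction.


Initial PR = 1/20 = 1/20
Outlinks = 18
Contribution per link = PR / outlinks
= 1/20 / 18
= 1/360

1/360


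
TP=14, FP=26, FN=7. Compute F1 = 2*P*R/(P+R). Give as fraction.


F1 = 2 * P * R / (P + R)
P = TP/(TP+FP) = 14/40 = 7/20
R = TP/(TP+FN) = 14/21 = 2/3
2 * P * R = 2 * 7/20 * 2/3 = 7/15
P + R = 7/20 + 2/3 = 61/60
F1 = 7/15 / 61/60 = 28/61

28/61


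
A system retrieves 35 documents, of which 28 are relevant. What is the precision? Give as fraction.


Precision = relevant_retrieved / total_retrieved
= 28 / 35
= 28 / (28 + 7)
= 4/5

4/5


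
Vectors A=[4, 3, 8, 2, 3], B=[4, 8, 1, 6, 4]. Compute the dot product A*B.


Dot product = sum of element-wise products
A[0]*B[0] = 4*4 = 16
A[1]*B[1] = 3*8 = 24
A[2]*B[2] = 8*1 = 8
A[3]*B[3] = 2*6 = 12
A[4]*B[4] = 3*4 = 12
Sum = 16 + 24 + 8 + 12 + 12 = 72

72


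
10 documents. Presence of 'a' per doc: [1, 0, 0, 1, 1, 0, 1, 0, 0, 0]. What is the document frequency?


Checking each document for 'a':
Doc 1: present
Doc 2: absent
Doc 3: absent
Doc 4: present
Doc 5: present
Doc 6: absent
Doc 7: present
Doc 8: absent
Doc 9: absent
Doc 10: absent
df = sum of presences = 1 + 0 + 0 + 1 + 1 + 0 + 1 + 0 + 0 + 0 = 4

4


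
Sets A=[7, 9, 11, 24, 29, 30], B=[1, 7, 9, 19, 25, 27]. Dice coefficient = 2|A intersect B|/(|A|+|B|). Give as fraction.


A intersect B = [7, 9]
|A intersect B| = 2
|A| = 6, |B| = 6
Dice = 2*2 / (6+6)
= 4 / 12 = 1/3

1/3


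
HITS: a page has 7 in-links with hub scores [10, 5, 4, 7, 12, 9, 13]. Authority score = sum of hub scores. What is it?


Authority = sum of hub scores of in-linkers
In-link 1: hub score = 10
In-link 2: hub score = 5
In-link 3: hub score = 4
In-link 4: hub score = 7
In-link 5: hub score = 12
In-link 6: hub score = 9
In-link 7: hub score = 13
Authority = 10 + 5 + 4 + 7 + 12 + 9 + 13 = 60

60


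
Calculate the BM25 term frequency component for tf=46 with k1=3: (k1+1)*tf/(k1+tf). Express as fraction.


BM25 TF component = (k1+1)*tf / (k1+tf)
k1 = 3, tf = 46
Numerator = (3+1)*46 = 184
Denominator = 3 + 46 = 49
= 184/49 = 184/49

184/49


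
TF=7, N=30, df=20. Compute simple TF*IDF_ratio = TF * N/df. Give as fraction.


TF * (N/df)
= 7 * (30/20)
= 7 * 3/2
= 21/2

21/2


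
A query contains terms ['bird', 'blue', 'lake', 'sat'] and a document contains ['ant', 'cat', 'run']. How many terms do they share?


Query terms: ['bird', 'blue', 'lake', 'sat']
Document terms: ['ant', 'cat', 'run']
Common terms: []
Overlap count = 0

0


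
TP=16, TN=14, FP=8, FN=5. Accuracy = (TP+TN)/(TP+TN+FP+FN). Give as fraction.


Accuracy = (TP + TN) / (TP + TN + FP + FN)
TP + TN = 16 + 14 = 30
Total = 16 + 14 + 8 + 5 = 43
Accuracy = 30 / 43 = 30/43

30/43


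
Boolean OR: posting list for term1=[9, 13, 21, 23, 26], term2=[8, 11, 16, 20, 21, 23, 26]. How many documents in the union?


Boolean OR: find union of posting lists
term1 docs: [9, 13, 21, 23, 26]
term2 docs: [8, 11, 16, 20, 21, 23, 26]
Union: [8, 9, 11, 13, 16, 20, 21, 23, 26]
|union| = 9

9


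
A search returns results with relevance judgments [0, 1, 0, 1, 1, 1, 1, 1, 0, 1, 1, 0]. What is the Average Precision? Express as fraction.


Computing P@k for each relevant position:
Position 1: not relevant
Position 2: relevant, P@2 = 1/2 = 1/2
Position 3: not relevant
Position 4: relevant, P@4 = 2/4 = 1/2
Position 5: relevant, P@5 = 3/5 = 3/5
Position 6: relevant, P@6 = 4/6 = 2/3
Position 7: relevant, P@7 = 5/7 = 5/7
Position 8: relevant, P@8 = 6/8 = 3/4
Position 9: not relevant
Position 10: relevant, P@10 = 7/10 = 7/10
Position 11: relevant, P@11 = 8/11 = 8/11
Position 12: not relevant
Sum of P@k = 1/2 + 1/2 + 3/5 + 2/3 + 5/7 + 3/4 + 7/10 + 8/11 = 23831/4620
AP = 23831/4620 / 8 = 23831/36960

23831/36960


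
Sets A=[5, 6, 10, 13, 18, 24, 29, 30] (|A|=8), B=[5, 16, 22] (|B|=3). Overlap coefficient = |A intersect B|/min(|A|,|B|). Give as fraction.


A intersect B = [5]
|A intersect B| = 1
min(|A|, |B|) = min(8, 3) = 3
Overlap = 1 / 3 = 1/3

1/3


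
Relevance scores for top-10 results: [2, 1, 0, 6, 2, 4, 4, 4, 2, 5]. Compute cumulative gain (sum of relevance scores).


Cumulative Gain = sum of relevance scores
Position 1: rel=2, running sum=2
Position 2: rel=1, running sum=3
Position 3: rel=0, running sum=3
Position 4: rel=6, running sum=9
Position 5: rel=2, running sum=11
Position 6: rel=4, running sum=15
Position 7: rel=4, running sum=19
Position 8: rel=4, running sum=23
Position 9: rel=2, running sum=25
Position 10: rel=5, running sum=30
CG = 30

30


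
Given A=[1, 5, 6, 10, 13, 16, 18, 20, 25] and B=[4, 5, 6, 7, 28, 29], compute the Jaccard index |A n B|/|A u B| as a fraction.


A intersect B = [5, 6]
|A intersect B| = 2
A union B = [1, 4, 5, 6, 7, 10, 13, 16, 18, 20, 25, 28, 29]
|A union B| = 13
Jaccard = 2/13 = 2/13

2/13


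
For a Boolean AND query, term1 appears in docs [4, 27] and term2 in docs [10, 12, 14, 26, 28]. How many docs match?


Boolean AND: find intersection of posting lists
term1 docs: [4, 27]
term2 docs: [10, 12, 14, 26, 28]
Intersection: []
|intersection| = 0

0


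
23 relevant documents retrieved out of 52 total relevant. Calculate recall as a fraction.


Recall = retrieved_relevant / total_relevant
= 23 / 52
= 23 / (23 + 29)
= 23/52

23/52


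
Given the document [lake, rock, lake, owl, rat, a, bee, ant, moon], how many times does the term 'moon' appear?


Document has 9 words
Scanning for 'moon':
Found at positions: [8]
Count = 1

1


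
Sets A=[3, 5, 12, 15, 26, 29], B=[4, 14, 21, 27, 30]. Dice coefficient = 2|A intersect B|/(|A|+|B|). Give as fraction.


A intersect B = []
|A intersect B| = 0
|A| = 6, |B| = 5
Dice = 2*0 / (6+5)
= 0 / 11 = 0

0


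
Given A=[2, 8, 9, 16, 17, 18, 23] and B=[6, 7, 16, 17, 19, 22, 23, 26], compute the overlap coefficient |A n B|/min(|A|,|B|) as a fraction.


A intersect B = [16, 17, 23]
|A intersect B| = 3
min(|A|, |B|) = min(7, 8) = 7
Overlap = 3 / 7 = 3/7

3/7


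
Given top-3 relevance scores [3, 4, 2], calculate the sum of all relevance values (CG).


Cumulative Gain = sum of relevance scores
Position 1: rel=3, running sum=3
Position 2: rel=4, running sum=7
Position 3: rel=2, running sum=9
CG = 9

9


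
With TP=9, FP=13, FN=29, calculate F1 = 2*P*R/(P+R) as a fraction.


F1 = 2 * P * R / (P + R)
P = TP/(TP+FP) = 9/22 = 9/22
R = TP/(TP+FN) = 9/38 = 9/38
2 * P * R = 2 * 9/22 * 9/38 = 81/418
P + R = 9/22 + 9/38 = 135/209
F1 = 81/418 / 135/209 = 3/10

3/10


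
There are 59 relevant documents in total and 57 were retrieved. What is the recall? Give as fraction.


Recall = retrieved_relevant / total_relevant
= 57 / 59
= 57 / (57 + 2)
= 57/59

57/59


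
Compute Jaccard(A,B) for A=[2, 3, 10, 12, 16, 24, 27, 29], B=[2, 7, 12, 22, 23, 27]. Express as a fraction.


A intersect B = [2, 12, 27]
|A intersect B| = 3
A union B = [2, 3, 7, 10, 12, 16, 22, 23, 24, 27, 29]
|A union B| = 11
Jaccard = 3/11 = 3/11

3/11


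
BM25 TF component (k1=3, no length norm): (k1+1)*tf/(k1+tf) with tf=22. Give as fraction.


BM25 TF component = (k1+1)*tf / (k1+tf)
k1 = 3, tf = 22
Numerator = (3+1)*22 = 88
Denominator = 3 + 22 = 25
= 88/25 = 88/25

88/25


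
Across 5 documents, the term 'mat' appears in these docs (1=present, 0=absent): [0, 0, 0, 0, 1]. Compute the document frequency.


Checking each document for 'mat':
Doc 1: absent
Doc 2: absent
Doc 3: absent
Doc 4: absent
Doc 5: present
df = sum of presences = 0 + 0 + 0 + 0 + 1 = 1

1


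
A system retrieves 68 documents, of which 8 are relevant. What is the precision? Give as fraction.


Precision = relevant_retrieved / total_retrieved
= 8 / 68
= 8 / (8 + 60)
= 2/17

2/17


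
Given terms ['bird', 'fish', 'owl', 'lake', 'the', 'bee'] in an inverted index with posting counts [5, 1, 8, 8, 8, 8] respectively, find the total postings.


Summing posting list sizes:
'bird': 5 postings
'fish': 1 postings
'owl': 8 postings
'lake': 8 postings
'the': 8 postings
'bee': 8 postings
Total = 5 + 1 + 8 + 8 + 8 + 8 = 38

38


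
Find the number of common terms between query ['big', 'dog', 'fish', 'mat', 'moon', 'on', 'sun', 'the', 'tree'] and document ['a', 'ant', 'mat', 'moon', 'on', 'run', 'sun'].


Query terms: ['big', 'dog', 'fish', 'mat', 'moon', 'on', 'sun', 'the', 'tree']
Document terms: ['a', 'ant', 'mat', 'moon', 'on', 'run', 'sun']
Common terms: ['mat', 'moon', 'on', 'sun']
Overlap count = 4

4


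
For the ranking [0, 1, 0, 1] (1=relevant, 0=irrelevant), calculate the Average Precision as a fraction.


Computing P@k for each relevant position:
Position 1: not relevant
Position 2: relevant, P@2 = 1/2 = 1/2
Position 3: not relevant
Position 4: relevant, P@4 = 2/4 = 1/2
Sum of P@k = 1/2 + 1/2 = 1
AP = 1 / 2 = 1/2

1/2


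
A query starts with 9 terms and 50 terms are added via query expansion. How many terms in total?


Original terms: 9
Expansion terms: 50
Total = 9 + 50 = 59

59


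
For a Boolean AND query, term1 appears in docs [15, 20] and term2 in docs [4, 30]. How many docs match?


Boolean AND: find intersection of posting lists
term1 docs: [15, 20]
term2 docs: [4, 30]
Intersection: []
|intersection| = 0

0


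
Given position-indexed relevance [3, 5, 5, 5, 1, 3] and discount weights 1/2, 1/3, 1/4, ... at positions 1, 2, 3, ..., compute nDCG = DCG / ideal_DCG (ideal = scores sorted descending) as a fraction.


Position discount weights w_i = 1/(i+1) for i=1..6:
Weights = [1/2, 1/3, 1/4, 1/5, 1/6, 1/7]
Actual relevance: [3, 5, 5, 5, 1, 3]
DCG = 3/2 + 5/3 + 5/4 + 5/5 + 1/6 + 3/7 = 505/84
Ideal relevance (sorted desc): [5, 5, 5, 3, 3, 1]
Ideal DCG = 5/2 + 5/3 + 5/4 + 3/5 + 3/6 + 1/7 = 2797/420
nDCG = DCG / ideal_DCG = 505/84 / 2797/420 = 2525/2797

2525/2797


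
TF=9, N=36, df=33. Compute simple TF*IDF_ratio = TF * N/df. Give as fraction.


TF * (N/df)
= 9 * (36/33)
= 9 * 12/11
= 108/11

108/11


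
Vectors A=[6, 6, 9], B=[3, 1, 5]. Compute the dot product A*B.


Dot product = sum of element-wise products
A[0]*B[0] = 6*3 = 18
A[1]*B[1] = 6*1 = 6
A[2]*B[2] = 9*5 = 45
Sum = 18 + 6 + 45 = 69

69


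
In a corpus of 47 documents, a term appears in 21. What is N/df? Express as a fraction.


IDF ratio = N / df
= 47 / 21
= 47/21

47/21


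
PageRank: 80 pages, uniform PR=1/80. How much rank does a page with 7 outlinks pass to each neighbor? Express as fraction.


Initial PR = 1/80 = 1/80
Outlinks = 7
Contribution per link = PR / outlinks
= 1/80 / 7
= 1/560

1/560


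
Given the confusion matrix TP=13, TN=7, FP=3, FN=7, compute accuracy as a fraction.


Accuracy = (TP + TN) / (TP + TN + FP + FN)
TP + TN = 13 + 7 = 20
Total = 13 + 7 + 3 + 7 = 30
Accuracy = 20 / 30 = 2/3

2/3


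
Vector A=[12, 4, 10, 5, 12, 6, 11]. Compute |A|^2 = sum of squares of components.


|A|^2 = sum of squared components
A[0]^2 = 12^2 = 144
A[1]^2 = 4^2 = 16
A[2]^2 = 10^2 = 100
A[3]^2 = 5^2 = 25
A[4]^2 = 12^2 = 144
A[5]^2 = 6^2 = 36
A[6]^2 = 11^2 = 121
Sum = 144 + 16 + 100 + 25 + 144 + 36 + 121 = 586

586


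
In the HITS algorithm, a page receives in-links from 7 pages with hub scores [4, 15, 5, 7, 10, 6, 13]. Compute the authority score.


Authority = sum of hub scores of in-linkers
In-link 1: hub score = 4
In-link 2: hub score = 15
In-link 3: hub score = 5
In-link 4: hub score = 7
In-link 5: hub score = 10
In-link 6: hub score = 6
In-link 7: hub score = 13
Authority = 4 + 15 + 5 + 7 + 10 + 6 + 13 = 60

60


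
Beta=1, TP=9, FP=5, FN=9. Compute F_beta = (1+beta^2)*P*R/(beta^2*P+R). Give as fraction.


P = TP/(TP+FP) = 9/14 = 9/14
R = TP/(TP+FN) = 9/18 = 1/2
beta^2 = 1^2 = 1
(1 + beta^2) = 2
Numerator = (1+beta^2)*P*R = 9/14
Denominator = beta^2*P + R = 9/14 + 1/2 = 8/7
F_beta = 9/16

9/16


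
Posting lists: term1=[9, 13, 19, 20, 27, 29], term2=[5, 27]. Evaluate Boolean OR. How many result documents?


Boolean OR: find union of posting lists
term1 docs: [9, 13, 19, 20, 27, 29]
term2 docs: [5, 27]
Union: [5, 9, 13, 19, 20, 27, 29]
|union| = 7

7


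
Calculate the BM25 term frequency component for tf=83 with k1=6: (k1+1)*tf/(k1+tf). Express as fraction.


BM25 TF component = (k1+1)*tf / (k1+tf)
k1 = 6, tf = 83
Numerator = (6+1)*83 = 581
Denominator = 6 + 83 = 89
= 581/89 = 581/89

581/89


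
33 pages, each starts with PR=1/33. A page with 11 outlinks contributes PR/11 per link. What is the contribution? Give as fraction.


Initial PR = 1/33 = 1/33
Outlinks = 11
Contribution per link = PR / outlinks
= 1/33 / 11
= 1/363

1/363


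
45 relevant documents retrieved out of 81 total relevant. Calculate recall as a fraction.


Recall = retrieved_relevant / total_relevant
= 45 / 81
= 45 / (45 + 36)
= 5/9

5/9


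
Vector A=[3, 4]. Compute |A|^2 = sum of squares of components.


|A|^2 = sum of squared components
A[0]^2 = 3^2 = 9
A[1]^2 = 4^2 = 16
Sum = 9 + 16 = 25

25


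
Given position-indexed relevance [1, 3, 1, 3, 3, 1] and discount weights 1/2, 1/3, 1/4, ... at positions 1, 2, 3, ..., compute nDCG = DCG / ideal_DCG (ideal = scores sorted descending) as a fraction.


Position discount weights w_i = 1/(i+1) for i=1..6:
Weights = [1/2, 1/3, 1/4, 1/5, 1/6, 1/7]
Actual relevance: [1, 3, 1, 3, 3, 1]
DCG = 1/2 + 3/3 + 1/4 + 3/5 + 3/6 + 1/7 = 419/140
Ideal relevance (sorted desc): [3, 3, 3, 1, 1, 1]
Ideal DCG = 3/2 + 3/3 + 3/4 + 1/5 + 1/6 + 1/7 = 1579/420
nDCG = DCG / ideal_DCG = 419/140 / 1579/420 = 1257/1579

1257/1579


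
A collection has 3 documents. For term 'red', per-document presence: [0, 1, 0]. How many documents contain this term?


Checking each document for 'red':
Doc 1: absent
Doc 2: present
Doc 3: absent
df = sum of presences = 0 + 1 + 0 = 1

1


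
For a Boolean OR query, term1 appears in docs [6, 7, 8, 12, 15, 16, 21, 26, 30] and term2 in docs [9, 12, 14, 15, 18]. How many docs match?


Boolean OR: find union of posting lists
term1 docs: [6, 7, 8, 12, 15, 16, 21, 26, 30]
term2 docs: [9, 12, 14, 15, 18]
Union: [6, 7, 8, 9, 12, 14, 15, 16, 18, 21, 26, 30]
|union| = 12

12


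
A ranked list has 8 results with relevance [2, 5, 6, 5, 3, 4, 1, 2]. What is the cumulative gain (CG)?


Cumulative Gain = sum of relevance scores
Position 1: rel=2, running sum=2
Position 2: rel=5, running sum=7
Position 3: rel=6, running sum=13
Position 4: rel=5, running sum=18
Position 5: rel=3, running sum=21
Position 6: rel=4, running sum=25
Position 7: rel=1, running sum=26
Position 8: rel=2, running sum=28
CG = 28

28


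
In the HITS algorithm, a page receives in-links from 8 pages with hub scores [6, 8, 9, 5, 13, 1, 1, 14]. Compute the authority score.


Authority = sum of hub scores of in-linkers
In-link 1: hub score = 6
In-link 2: hub score = 8
In-link 3: hub score = 9
In-link 4: hub score = 5
In-link 5: hub score = 13
In-link 6: hub score = 1
In-link 7: hub score = 1
In-link 8: hub score = 14
Authority = 6 + 8 + 9 + 5 + 13 + 1 + 1 + 14 = 57

57


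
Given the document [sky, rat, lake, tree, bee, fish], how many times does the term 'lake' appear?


Document has 6 words
Scanning for 'lake':
Found at positions: [2]
Count = 1

1


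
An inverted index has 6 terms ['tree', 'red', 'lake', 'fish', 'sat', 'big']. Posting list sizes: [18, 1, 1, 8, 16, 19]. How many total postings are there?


Summing posting list sizes:
'tree': 18 postings
'red': 1 postings
'lake': 1 postings
'fish': 8 postings
'sat': 16 postings
'big': 19 postings
Total = 18 + 1 + 1 + 8 + 16 + 19 = 63

63


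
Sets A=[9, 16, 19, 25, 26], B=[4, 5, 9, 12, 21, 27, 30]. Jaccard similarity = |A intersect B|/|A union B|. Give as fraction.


A intersect B = [9]
|A intersect B| = 1
A union B = [4, 5, 9, 12, 16, 19, 21, 25, 26, 27, 30]
|A union B| = 11
Jaccard = 1/11 = 1/11

1/11


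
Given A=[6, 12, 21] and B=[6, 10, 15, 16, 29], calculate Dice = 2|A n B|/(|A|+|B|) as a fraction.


A intersect B = [6]
|A intersect B| = 1
|A| = 3, |B| = 5
Dice = 2*1 / (3+5)
= 2 / 8 = 1/4

1/4


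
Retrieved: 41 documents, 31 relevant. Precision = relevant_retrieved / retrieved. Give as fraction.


Precision = relevant_retrieved / total_retrieved
= 31 / 41
= 31 / (31 + 10)
= 31/41

31/41


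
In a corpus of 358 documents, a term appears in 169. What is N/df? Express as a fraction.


IDF ratio = N / df
= 358 / 169
= 358/169

358/169


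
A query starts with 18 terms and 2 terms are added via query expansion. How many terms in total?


Original terms: 18
Expansion terms: 2
Total = 18 + 2 = 20

20


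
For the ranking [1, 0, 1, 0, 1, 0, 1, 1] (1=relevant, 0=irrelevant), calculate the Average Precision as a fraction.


Computing P@k for each relevant position:
Position 1: relevant, P@1 = 1/1 = 1
Position 2: not relevant
Position 3: relevant, P@3 = 2/3 = 2/3
Position 4: not relevant
Position 5: relevant, P@5 = 3/5 = 3/5
Position 6: not relevant
Position 7: relevant, P@7 = 4/7 = 4/7
Position 8: relevant, P@8 = 5/8 = 5/8
Sum of P@k = 1 + 2/3 + 3/5 + 4/7 + 5/8 = 2909/840
AP = 2909/840 / 5 = 2909/4200

2909/4200


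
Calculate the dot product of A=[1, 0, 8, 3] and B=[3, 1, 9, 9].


Dot product = sum of element-wise products
A[0]*B[0] = 1*3 = 3
A[1]*B[1] = 0*1 = 0
A[2]*B[2] = 8*9 = 72
A[3]*B[3] = 3*9 = 27
Sum = 3 + 0 + 72 + 27 = 102

102


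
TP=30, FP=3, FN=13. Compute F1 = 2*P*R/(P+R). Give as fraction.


F1 = 2 * P * R / (P + R)
P = TP/(TP+FP) = 30/33 = 10/11
R = TP/(TP+FN) = 30/43 = 30/43
2 * P * R = 2 * 10/11 * 30/43 = 600/473
P + R = 10/11 + 30/43 = 760/473
F1 = 600/473 / 760/473 = 15/19

15/19


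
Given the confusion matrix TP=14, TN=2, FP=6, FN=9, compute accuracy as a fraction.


Accuracy = (TP + TN) / (TP + TN + FP + FN)
TP + TN = 14 + 2 = 16
Total = 14 + 2 + 6 + 9 = 31
Accuracy = 16 / 31 = 16/31

16/31


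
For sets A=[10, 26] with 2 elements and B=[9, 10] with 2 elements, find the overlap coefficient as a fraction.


A intersect B = [10]
|A intersect B| = 1
min(|A|, |B|) = min(2, 2) = 2
Overlap = 1 / 2 = 1/2

1/2


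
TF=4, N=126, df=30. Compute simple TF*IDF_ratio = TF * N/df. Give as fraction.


TF * (N/df)
= 4 * (126/30)
= 4 * 21/5
= 84/5

84/5


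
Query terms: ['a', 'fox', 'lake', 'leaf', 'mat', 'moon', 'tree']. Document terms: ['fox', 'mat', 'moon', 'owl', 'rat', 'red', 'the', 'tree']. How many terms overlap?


Query terms: ['a', 'fox', 'lake', 'leaf', 'mat', 'moon', 'tree']
Document terms: ['fox', 'mat', 'moon', 'owl', 'rat', 'red', 'the', 'tree']
Common terms: ['fox', 'mat', 'moon', 'tree']
Overlap count = 4

4


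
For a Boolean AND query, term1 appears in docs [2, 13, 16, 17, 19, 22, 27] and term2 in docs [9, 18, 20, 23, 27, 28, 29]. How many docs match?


Boolean AND: find intersection of posting lists
term1 docs: [2, 13, 16, 17, 19, 22, 27]
term2 docs: [9, 18, 20, 23, 27, 28, 29]
Intersection: [27]
|intersection| = 1

1


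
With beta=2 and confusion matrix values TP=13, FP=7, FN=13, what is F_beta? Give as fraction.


P = TP/(TP+FP) = 13/20 = 13/20
R = TP/(TP+FN) = 13/26 = 1/2
beta^2 = 2^2 = 4
(1 + beta^2) = 5
Numerator = (1+beta^2)*P*R = 13/8
Denominator = beta^2*P + R = 13/5 + 1/2 = 31/10
F_beta = 65/124

65/124


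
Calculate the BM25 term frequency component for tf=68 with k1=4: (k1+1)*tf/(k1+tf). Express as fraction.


BM25 TF component = (k1+1)*tf / (k1+tf)
k1 = 4, tf = 68
Numerator = (4+1)*68 = 340
Denominator = 4 + 68 = 72
= 340/72 = 85/18

85/18


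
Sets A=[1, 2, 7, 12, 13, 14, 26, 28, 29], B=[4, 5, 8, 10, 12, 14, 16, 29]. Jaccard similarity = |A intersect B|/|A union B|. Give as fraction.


A intersect B = [12, 14, 29]
|A intersect B| = 3
A union B = [1, 2, 4, 5, 7, 8, 10, 12, 13, 14, 16, 26, 28, 29]
|A union B| = 14
Jaccard = 3/14 = 3/14

3/14


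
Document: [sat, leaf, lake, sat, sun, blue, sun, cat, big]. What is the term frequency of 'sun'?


Document has 9 words
Scanning for 'sun':
Found at positions: [4, 6]
Count = 2

2


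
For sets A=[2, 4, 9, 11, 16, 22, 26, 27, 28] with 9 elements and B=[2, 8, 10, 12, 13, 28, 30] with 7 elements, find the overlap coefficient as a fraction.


A intersect B = [2, 28]
|A intersect B| = 2
min(|A|, |B|) = min(9, 7) = 7
Overlap = 2 / 7 = 2/7

2/7


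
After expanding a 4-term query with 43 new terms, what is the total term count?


Original terms: 4
Expansion terms: 43
Total = 4 + 43 = 47

47


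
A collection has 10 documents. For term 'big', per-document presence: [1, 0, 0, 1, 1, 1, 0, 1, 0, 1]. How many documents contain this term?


Checking each document for 'big':
Doc 1: present
Doc 2: absent
Doc 3: absent
Doc 4: present
Doc 5: present
Doc 6: present
Doc 7: absent
Doc 8: present
Doc 9: absent
Doc 10: present
df = sum of presences = 1 + 0 + 0 + 1 + 1 + 1 + 0 + 1 + 0 + 1 = 6

6


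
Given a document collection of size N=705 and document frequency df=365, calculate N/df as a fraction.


IDF ratio = N / df
= 705 / 365
= 141/73

141/73


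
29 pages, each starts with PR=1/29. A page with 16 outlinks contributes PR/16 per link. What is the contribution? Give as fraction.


Initial PR = 1/29 = 1/29
Outlinks = 16
Contribution per link = PR / outlinks
= 1/29 / 16
= 1/464

1/464


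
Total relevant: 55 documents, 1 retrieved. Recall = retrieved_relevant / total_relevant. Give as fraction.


Recall = retrieved_relevant / total_relevant
= 1 / 55
= 1 / (1 + 54)
= 1/55

1/55


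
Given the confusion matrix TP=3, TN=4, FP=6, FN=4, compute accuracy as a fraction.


Accuracy = (TP + TN) / (TP + TN + FP + FN)
TP + TN = 3 + 4 = 7
Total = 3 + 4 + 6 + 4 = 17
Accuracy = 7 / 17 = 7/17

7/17


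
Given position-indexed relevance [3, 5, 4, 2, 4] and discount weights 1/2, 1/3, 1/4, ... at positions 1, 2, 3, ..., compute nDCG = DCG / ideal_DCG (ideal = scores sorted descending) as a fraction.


Position discount weights w_i = 1/(i+1) for i=1..5:
Weights = [1/2, 1/3, 1/4, 1/5, 1/6]
Actual relevance: [3, 5, 4, 2, 4]
DCG = 3/2 + 5/3 + 4/4 + 2/5 + 4/6 = 157/30
Ideal relevance (sorted desc): [5, 4, 4, 3, 2]
Ideal DCG = 5/2 + 4/3 + 4/4 + 3/5 + 2/6 = 173/30
nDCG = DCG / ideal_DCG = 157/30 / 173/30 = 157/173

157/173


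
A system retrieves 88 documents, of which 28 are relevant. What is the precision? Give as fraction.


Precision = relevant_retrieved / total_retrieved
= 28 / 88
= 28 / (28 + 60)
= 7/22

7/22


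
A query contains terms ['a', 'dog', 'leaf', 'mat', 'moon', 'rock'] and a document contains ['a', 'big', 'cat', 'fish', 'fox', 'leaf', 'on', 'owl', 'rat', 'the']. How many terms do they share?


Query terms: ['a', 'dog', 'leaf', 'mat', 'moon', 'rock']
Document terms: ['a', 'big', 'cat', 'fish', 'fox', 'leaf', 'on', 'owl', 'rat', 'the']
Common terms: ['a', 'leaf']
Overlap count = 2

2


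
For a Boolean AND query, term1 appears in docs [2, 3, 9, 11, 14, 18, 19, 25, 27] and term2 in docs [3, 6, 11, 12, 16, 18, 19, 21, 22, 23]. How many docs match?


Boolean AND: find intersection of posting lists
term1 docs: [2, 3, 9, 11, 14, 18, 19, 25, 27]
term2 docs: [3, 6, 11, 12, 16, 18, 19, 21, 22, 23]
Intersection: [3, 11, 18, 19]
|intersection| = 4

4


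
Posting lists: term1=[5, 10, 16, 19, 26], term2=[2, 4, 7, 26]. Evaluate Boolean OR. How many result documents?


Boolean OR: find union of posting lists
term1 docs: [5, 10, 16, 19, 26]
term2 docs: [2, 4, 7, 26]
Union: [2, 4, 5, 7, 10, 16, 19, 26]
|union| = 8

8


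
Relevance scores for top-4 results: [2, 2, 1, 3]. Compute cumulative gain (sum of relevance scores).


Cumulative Gain = sum of relevance scores
Position 1: rel=2, running sum=2
Position 2: rel=2, running sum=4
Position 3: rel=1, running sum=5
Position 4: rel=3, running sum=8
CG = 8

8


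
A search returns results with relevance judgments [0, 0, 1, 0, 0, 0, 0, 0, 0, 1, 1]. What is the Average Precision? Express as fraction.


Computing P@k for each relevant position:
Position 1: not relevant
Position 2: not relevant
Position 3: relevant, P@3 = 1/3 = 1/3
Position 4: not relevant
Position 5: not relevant
Position 6: not relevant
Position 7: not relevant
Position 8: not relevant
Position 9: not relevant
Position 10: relevant, P@10 = 2/10 = 1/5
Position 11: relevant, P@11 = 3/11 = 3/11
Sum of P@k = 1/3 + 1/5 + 3/11 = 133/165
AP = 133/165 / 3 = 133/495

133/495


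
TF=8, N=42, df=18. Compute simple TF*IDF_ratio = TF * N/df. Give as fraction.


TF * (N/df)
= 8 * (42/18)
= 8 * 7/3
= 56/3

56/3


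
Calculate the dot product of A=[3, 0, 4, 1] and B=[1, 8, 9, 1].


Dot product = sum of element-wise products
A[0]*B[0] = 3*1 = 3
A[1]*B[1] = 0*8 = 0
A[2]*B[2] = 4*9 = 36
A[3]*B[3] = 1*1 = 1
Sum = 3 + 0 + 36 + 1 = 40

40


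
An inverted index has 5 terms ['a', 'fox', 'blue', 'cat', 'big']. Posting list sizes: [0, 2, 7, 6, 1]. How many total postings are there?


Summing posting list sizes:
'a': 0 postings
'fox': 2 postings
'blue': 7 postings
'cat': 6 postings
'big': 1 postings
Total = 0 + 2 + 7 + 6 + 1 = 16

16


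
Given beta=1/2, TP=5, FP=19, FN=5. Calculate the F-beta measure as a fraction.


P = TP/(TP+FP) = 5/24 = 5/24
R = TP/(TP+FN) = 5/10 = 1/2
beta^2 = 1/2^2 = 1/4
(1 + beta^2) = 5/4
Numerator = (1+beta^2)*P*R = 25/192
Denominator = beta^2*P + R = 5/96 + 1/2 = 53/96
F_beta = 25/106

25/106


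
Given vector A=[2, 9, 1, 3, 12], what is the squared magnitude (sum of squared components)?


|A|^2 = sum of squared components
A[0]^2 = 2^2 = 4
A[1]^2 = 9^2 = 81
A[2]^2 = 1^2 = 1
A[3]^2 = 3^2 = 9
A[4]^2 = 12^2 = 144
Sum = 4 + 81 + 1 + 9 + 144 = 239

239


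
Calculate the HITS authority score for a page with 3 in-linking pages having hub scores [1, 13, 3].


Authority = sum of hub scores of in-linkers
In-link 1: hub score = 1
In-link 2: hub score = 13
In-link 3: hub score = 3
Authority = 1 + 13 + 3 = 17

17


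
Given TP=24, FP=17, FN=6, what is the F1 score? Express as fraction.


F1 = 2 * P * R / (P + R)
P = TP/(TP+FP) = 24/41 = 24/41
R = TP/(TP+FN) = 24/30 = 4/5
2 * P * R = 2 * 24/41 * 4/5 = 192/205
P + R = 24/41 + 4/5 = 284/205
F1 = 192/205 / 284/205 = 48/71

48/71


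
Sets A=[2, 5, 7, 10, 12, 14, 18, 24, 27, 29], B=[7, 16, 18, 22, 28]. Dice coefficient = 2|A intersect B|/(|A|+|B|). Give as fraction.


A intersect B = [7, 18]
|A intersect B| = 2
|A| = 10, |B| = 5
Dice = 2*2 / (10+5)
= 4 / 15 = 4/15

4/15


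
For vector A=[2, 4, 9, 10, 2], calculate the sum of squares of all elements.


|A|^2 = sum of squared components
A[0]^2 = 2^2 = 4
A[1]^2 = 4^2 = 16
A[2]^2 = 9^2 = 81
A[3]^2 = 10^2 = 100
A[4]^2 = 2^2 = 4
Sum = 4 + 16 + 81 + 100 + 4 = 205

205


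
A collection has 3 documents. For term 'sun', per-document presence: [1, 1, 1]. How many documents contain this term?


Checking each document for 'sun':
Doc 1: present
Doc 2: present
Doc 3: present
df = sum of presences = 1 + 1 + 1 = 3

3


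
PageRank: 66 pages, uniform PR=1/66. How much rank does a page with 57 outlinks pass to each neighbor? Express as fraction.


Initial PR = 1/66 = 1/66
Outlinks = 57
Contribution per link = PR / outlinks
= 1/66 / 57
= 1/3762

1/3762


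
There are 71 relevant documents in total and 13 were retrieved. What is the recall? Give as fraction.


Recall = retrieved_relevant / total_relevant
= 13 / 71
= 13 / (13 + 58)
= 13/71

13/71


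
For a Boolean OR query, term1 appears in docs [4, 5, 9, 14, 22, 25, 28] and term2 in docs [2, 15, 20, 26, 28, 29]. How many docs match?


Boolean OR: find union of posting lists
term1 docs: [4, 5, 9, 14, 22, 25, 28]
term2 docs: [2, 15, 20, 26, 28, 29]
Union: [2, 4, 5, 9, 14, 15, 20, 22, 25, 26, 28, 29]
|union| = 12

12


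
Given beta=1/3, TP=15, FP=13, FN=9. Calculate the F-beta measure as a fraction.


P = TP/(TP+FP) = 15/28 = 15/28
R = TP/(TP+FN) = 15/24 = 5/8
beta^2 = 1/3^2 = 1/9
(1 + beta^2) = 10/9
Numerator = (1+beta^2)*P*R = 125/336
Denominator = beta^2*P + R = 5/84 + 5/8 = 115/168
F_beta = 25/46

25/46


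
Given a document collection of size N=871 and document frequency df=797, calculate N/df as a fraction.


IDF ratio = N / df
= 871 / 797
= 871/797

871/797


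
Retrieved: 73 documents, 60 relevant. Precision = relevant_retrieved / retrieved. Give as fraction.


Precision = relevant_retrieved / total_retrieved
= 60 / 73
= 60 / (60 + 13)
= 60/73

60/73


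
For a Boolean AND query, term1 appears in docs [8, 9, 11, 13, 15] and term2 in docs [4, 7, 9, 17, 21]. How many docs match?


Boolean AND: find intersection of posting lists
term1 docs: [8, 9, 11, 13, 15]
term2 docs: [4, 7, 9, 17, 21]
Intersection: [9]
|intersection| = 1

1


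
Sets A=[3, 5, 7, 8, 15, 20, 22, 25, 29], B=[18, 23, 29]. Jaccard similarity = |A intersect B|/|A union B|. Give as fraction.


A intersect B = [29]
|A intersect B| = 1
A union B = [3, 5, 7, 8, 15, 18, 20, 22, 23, 25, 29]
|A union B| = 11
Jaccard = 1/11 = 1/11

1/11


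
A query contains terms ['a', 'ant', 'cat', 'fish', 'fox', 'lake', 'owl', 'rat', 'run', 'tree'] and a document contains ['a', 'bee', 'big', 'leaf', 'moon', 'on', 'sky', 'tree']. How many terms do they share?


Query terms: ['a', 'ant', 'cat', 'fish', 'fox', 'lake', 'owl', 'rat', 'run', 'tree']
Document terms: ['a', 'bee', 'big', 'leaf', 'moon', 'on', 'sky', 'tree']
Common terms: ['a', 'tree']
Overlap count = 2

2


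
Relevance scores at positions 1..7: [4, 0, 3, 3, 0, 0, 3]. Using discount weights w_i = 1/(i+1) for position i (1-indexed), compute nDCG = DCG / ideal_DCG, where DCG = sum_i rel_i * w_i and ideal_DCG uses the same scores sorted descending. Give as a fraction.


Position discount weights w_i = 1/(i+1) for i=1..7:
Weights = [1/2, 1/3, 1/4, 1/5, 1/6, 1/7, 1/8]
Actual relevance: [4, 0, 3, 3, 0, 0, 3]
DCG = 4/2 + 0/3 + 3/4 + 3/5 + 0/6 + 0/7 + 3/8 = 149/40
Ideal relevance (sorted desc): [4, 3, 3, 3, 0, 0, 0]
Ideal DCG = 4/2 + 3/3 + 3/4 + 3/5 + 0/6 + 0/7 + 0/8 = 87/20
nDCG = DCG / ideal_DCG = 149/40 / 87/20 = 149/174

149/174


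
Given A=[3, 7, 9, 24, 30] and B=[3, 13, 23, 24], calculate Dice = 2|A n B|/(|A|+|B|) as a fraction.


A intersect B = [3, 24]
|A intersect B| = 2
|A| = 5, |B| = 4
Dice = 2*2 / (5+4)
= 4 / 9 = 4/9

4/9


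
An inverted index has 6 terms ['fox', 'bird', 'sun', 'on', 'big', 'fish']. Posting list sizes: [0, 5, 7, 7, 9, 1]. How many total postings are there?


Summing posting list sizes:
'fox': 0 postings
'bird': 5 postings
'sun': 7 postings
'on': 7 postings
'big': 9 postings
'fish': 1 postings
Total = 0 + 5 + 7 + 7 + 9 + 1 = 29

29


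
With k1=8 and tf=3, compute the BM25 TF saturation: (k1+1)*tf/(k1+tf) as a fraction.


BM25 TF component = (k1+1)*tf / (k1+tf)
k1 = 8, tf = 3
Numerator = (8+1)*3 = 27
Denominator = 8 + 3 = 11
= 27/11 = 27/11

27/11


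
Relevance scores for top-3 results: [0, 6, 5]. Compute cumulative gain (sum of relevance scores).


Cumulative Gain = sum of relevance scores
Position 1: rel=0, running sum=0
Position 2: rel=6, running sum=6
Position 3: rel=5, running sum=11
CG = 11

11


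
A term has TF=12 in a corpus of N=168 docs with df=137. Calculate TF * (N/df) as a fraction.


TF * (N/df)
= 12 * (168/137)
= 12 * 168/137
= 2016/137

2016/137


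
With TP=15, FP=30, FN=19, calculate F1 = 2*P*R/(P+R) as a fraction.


F1 = 2 * P * R / (P + R)
P = TP/(TP+FP) = 15/45 = 1/3
R = TP/(TP+FN) = 15/34 = 15/34
2 * P * R = 2 * 1/3 * 15/34 = 5/17
P + R = 1/3 + 15/34 = 79/102
F1 = 5/17 / 79/102 = 30/79

30/79
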